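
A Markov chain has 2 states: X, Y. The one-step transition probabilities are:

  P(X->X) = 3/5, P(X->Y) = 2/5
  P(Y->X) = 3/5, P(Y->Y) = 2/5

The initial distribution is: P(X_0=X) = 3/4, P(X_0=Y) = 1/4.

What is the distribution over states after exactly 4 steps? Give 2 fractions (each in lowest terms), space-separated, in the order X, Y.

Answer: 3/5 2/5

Derivation:
Propagating the distribution step by step (d_{t+1} = d_t * P):
d_0 = (X=3/4, Y=1/4)
  d_1[X] = 3/4*3/5 + 1/4*3/5 = 3/5
  d_1[Y] = 3/4*2/5 + 1/4*2/5 = 2/5
d_1 = (X=3/5, Y=2/5)
  d_2[X] = 3/5*3/5 + 2/5*3/5 = 3/5
  d_2[Y] = 3/5*2/5 + 2/5*2/5 = 2/5
d_2 = (X=3/5, Y=2/5)
  d_3[X] = 3/5*3/5 + 2/5*3/5 = 3/5
  d_3[Y] = 3/5*2/5 + 2/5*2/5 = 2/5
d_3 = (X=3/5, Y=2/5)
  d_4[X] = 3/5*3/5 + 2/5*3/5 = 3/5
  d_4[Y] = 3/5*2/5 + 2/5*2/5 = 2/5
d_4 = (X=3/5, Y=2/5)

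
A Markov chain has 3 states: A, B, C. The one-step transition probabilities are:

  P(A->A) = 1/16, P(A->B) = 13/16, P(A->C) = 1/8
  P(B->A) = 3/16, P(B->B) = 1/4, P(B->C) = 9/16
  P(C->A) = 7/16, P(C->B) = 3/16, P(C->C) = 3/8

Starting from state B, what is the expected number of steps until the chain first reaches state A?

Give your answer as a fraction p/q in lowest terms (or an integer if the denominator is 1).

Answer: 304/93

Derivation:
Let h_i = expected steps to first reach A from state i.
Boundary: h_A = 0.
First-step equations for the other states:
  h_B = 1 + 3/16*h_A + 1/4*h_B + 9/16*h_C
  h_C = 1 + 7/16*h_A + 3/16*h_B + 3/8*h_C

Substituting h_A = 0 and rearranging gives the linear system (I - Q) h = 1:
  [3/4, -9/16] . (h_B, h_C) = 1
  [-3/16, 5/8] . (h_B, h_C) = 1

Solving yields:
  h_B = 304/93
  h_C = 80/31

Starting state is B, so the expected hitting time is h_B = 304/93.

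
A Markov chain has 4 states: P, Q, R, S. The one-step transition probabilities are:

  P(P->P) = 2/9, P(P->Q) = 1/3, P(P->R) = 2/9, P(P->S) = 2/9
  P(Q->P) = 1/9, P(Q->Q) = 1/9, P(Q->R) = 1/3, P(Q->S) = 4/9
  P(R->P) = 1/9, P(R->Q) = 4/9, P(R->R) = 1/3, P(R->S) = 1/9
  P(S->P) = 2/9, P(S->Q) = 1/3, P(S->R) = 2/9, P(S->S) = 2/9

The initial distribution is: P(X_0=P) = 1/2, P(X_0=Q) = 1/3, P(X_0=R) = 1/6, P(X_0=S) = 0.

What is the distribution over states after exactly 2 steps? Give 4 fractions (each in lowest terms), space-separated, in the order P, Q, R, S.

Propagating the distribution step by step (d_{t+1} = d_t * P):
d_0 = (P=1/2, Q=1/3, R=1/6, S=0)
  d_1[P] = 1/2*2/9 + 1/3*1/9 + 1/6*1/9 + 0*2/9 = 1/6
  d_1[Q] = 1/2*1/3 + 1/3*1/9 + 1/6*4/9 + 0*1/3 = 5/18
  d_1[R] = 1/2*2/9 + 1/3*1/3 + 1/6*1/3 + 0*2/9 = 5/18
  d_1[S] = 1/2*2/9 + 1/3*4/9 + 1/6*1/9 + 0*2/9 = 5/18
d_1 = (P=1/6, Q=5/18, R=5/18, S=5/18)
  d_2[P] = 1/6*2/9 + 5/18*1/9 + 5/18*1/9 + 5/18*2/9 = 13/81
  d_2[Q] = 1/6*1/3 + 5/18*1/9 + 5/18*4/9 + 5/18*1/3 = 49/162
  d_2[R] = 1/6*2/9 + 5/18*1/3 + 5/18*1/3 + 5/18*2/9 = 23/81
  d_2[S] = 1/6*2/9 + 5/18*4/9 + 5/18*1/9 + 5/18*2/9 = 41/162
d_2 = (P=13/81, Q=49/162, R=23/81, S=41/162)

Answer: 13/81 49/162 23/81 41/162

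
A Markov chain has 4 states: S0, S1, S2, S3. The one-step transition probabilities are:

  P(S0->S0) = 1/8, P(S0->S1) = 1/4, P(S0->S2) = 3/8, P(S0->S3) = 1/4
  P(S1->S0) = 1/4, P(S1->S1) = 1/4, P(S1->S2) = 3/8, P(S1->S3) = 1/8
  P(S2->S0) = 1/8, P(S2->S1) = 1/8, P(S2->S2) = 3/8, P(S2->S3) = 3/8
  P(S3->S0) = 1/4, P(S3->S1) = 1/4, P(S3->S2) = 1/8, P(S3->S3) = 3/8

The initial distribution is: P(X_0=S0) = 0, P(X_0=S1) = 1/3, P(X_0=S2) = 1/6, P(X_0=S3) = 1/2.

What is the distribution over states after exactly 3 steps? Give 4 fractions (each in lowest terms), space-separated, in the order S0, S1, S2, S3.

Propagating the distribution step by step (d_{t+1} = d_t * P):
d_0 = (S0=0, S1=1/3, S2=1/6, S3=1/2)
  d_1[S0] = 0*1/8 + 1/3*1/4 + 1/6*1/8 + 1/2*1/4 = 11/48
  d_1[S1] = 0*1/4 + 1/3*1/4 + 1/6*1/8 + 1/2*1/4 = 11/48
  d_1[S2] = 0*3/8 + 1/3*3/8 + 1/6*3/8 + 1/2*1/8 = 1/4
  d_1[S3] = 0*1/4 + 1/3*1/8 + 1/6*3/8 + 1/2*3/8 = 7/24
d_1 = (S0=11/48, S1=11/48, S2=1/4, S3=7/24)
  d_2[S0] = 11/48*1/8 + 11/48*1/4 + 1/4*1/8 + 7/24*1/4 = 73/384
  d_2[S1] = 11/48*1/4 + 11/48*1/4 + 1/4*1/8 + 7/24*1/4 = 7/32
  d_2[S2] = 11/48*3/8 + 11/48*3/8 + 1/4*3/8 + 7/24*1/8 = 29/96
  d_2[S3] = 11/48*1/4 + 11/48*1/8 + 1/4*3/8 + 7/24*3/8 = 37/128
d_2 = (S0=73/384, S1=7/32, S2=29/96, S3=37/128)
  d_3[S0] = 73/384*1/8 + 7/32*1/4 + 29/96*1/8 + 37/128*1/4 = 193/1024
  d_3[S1] = 73/384*1/4 + 7/32*1/4 + 29/96*1/8 + 37/128*1/4 = 163/768
  d_3[S2] = 73/384*3/8 + 7/32*3/8 + 29/96*3/8 + 37/128*1/8 = 155/512
  d_3[S3] = 73/384*1/4 + 7/32*1/8 + 29/96*3/8 + 37/128*3/8 = 911/3072
d_3 = (S0=193/1024, S1=163/768, S2=155/512, S3=911/3072)

Answer: 193/1024 163/768 155/512 911/3072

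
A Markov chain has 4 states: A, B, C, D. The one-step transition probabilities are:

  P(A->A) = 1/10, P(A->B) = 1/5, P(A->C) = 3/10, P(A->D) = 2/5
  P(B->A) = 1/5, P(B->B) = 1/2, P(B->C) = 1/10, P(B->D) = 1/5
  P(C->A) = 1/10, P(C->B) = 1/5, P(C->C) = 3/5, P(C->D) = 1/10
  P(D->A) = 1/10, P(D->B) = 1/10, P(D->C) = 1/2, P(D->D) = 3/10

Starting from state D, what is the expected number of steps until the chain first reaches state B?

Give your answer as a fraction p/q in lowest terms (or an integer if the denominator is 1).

Let h_i = expected steps to first reach B from state i.
Boundary: h_B = 0.
First-step equations for the other states:
  h_A = 1 + 1/10*h_A + 1/5*h_B + 3/10*h_C + 2/5*h_D
  h_C = 1 + 1/10*h_A + 1/5*h_B + 3/5*h_C + 1/10*h_D
  h_D = 1 + 1/10*h_A + 1/10*h_B + 1/2*h_C + 3/10*h_D

Substituting h_B = 0 and rearranging gives the linear system (I - Q) h = 1:
  [9/10, -3/10, -2/5] . (h_A, h_C, h_D) = 1
  [-1/10, 2/5, -1/10] . (h_A, h_C, h_D) = 1
  [-1/10, -1/2, 7/10] . (h_A, h_C, h_D) = 1

Solving yields:
  h_A = 830/147
  h_C = 800/147
  h_D = 300/49

Starting state is D, so the expected hitting time is h_D = 300/49.

Answer: 300/49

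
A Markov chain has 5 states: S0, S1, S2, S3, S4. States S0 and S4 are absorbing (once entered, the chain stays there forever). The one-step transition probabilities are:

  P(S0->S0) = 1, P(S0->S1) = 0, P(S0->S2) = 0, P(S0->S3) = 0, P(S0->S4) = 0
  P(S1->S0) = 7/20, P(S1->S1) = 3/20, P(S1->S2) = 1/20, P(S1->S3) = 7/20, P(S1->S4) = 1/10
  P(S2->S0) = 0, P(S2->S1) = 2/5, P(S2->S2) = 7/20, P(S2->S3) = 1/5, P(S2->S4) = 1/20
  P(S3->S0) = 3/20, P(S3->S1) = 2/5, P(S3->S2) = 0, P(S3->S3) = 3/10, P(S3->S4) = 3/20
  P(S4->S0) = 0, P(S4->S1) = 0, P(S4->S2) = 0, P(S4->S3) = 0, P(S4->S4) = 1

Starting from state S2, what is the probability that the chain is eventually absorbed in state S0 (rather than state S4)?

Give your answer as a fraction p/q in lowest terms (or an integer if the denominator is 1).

Let a_i = P(absorbed in S0 | start in state i).
Boundary conditions: a_S0 = 1, a_S4 = 0.
For each transient state i, a_i = sum_j P(i->j) * a_j:
  a_S1 = 7/20*a_S0 + 3/20*a_S1 + 1/20*a_S2 + 7/20*a_S3 + 1/10*a_S4
  a_S2 = 0*a_S0 + 2/5*a_S1 + 7/20*a_S2 + 1/5*a_S3 + 1/20*a_S4
  a_S3 = 3/20*a_S0 + 2/5*a_S1 + 0*a_S2 + 3/10*a_S3 + 3/20*a_S4

Substituting a_S0 = 1 and a_S4 = 0, rearrange to (I - Q) a = r where r[i] = P(i -> S0):
  [17/20, -1/20, -7/20] . (a_S1, a_S2, a_S3) = 7/20
  [-2/5, 13/20, -1/5] . (a_S1, a_S2, a_S3) = 0
  [-2/5, 0, 7/10] . (a_S1, a_S2, a_S3) = 3/20

Solving yields:
  a_S1 = 1559/2222
  a_S2 = 690/1111
  a_S3 = 1367/2222

Starting state is S2, so the absorption probability is a_S2 = 690/1111.

Answer: 690/1111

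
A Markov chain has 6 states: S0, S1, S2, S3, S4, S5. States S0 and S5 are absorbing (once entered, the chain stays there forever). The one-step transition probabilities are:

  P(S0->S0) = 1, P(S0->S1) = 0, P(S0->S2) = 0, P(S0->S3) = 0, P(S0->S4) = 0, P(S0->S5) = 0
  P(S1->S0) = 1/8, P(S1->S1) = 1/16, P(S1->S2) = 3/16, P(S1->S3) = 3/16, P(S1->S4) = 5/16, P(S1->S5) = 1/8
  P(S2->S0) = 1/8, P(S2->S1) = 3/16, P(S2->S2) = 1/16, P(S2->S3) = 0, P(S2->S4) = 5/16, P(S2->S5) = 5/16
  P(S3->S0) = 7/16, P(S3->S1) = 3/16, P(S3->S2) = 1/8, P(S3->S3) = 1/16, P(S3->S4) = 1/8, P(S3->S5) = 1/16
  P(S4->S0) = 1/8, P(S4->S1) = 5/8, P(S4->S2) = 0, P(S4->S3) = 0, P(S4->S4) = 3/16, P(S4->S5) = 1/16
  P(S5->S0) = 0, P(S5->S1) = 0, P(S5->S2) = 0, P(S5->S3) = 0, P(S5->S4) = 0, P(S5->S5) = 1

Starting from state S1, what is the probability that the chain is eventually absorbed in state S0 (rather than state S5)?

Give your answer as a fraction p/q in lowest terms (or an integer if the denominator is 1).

Let a_i = P(absorbed in S0 | start in state i).
Boundary conditions: a_S0 = 1, a_S5 = 0.
For each transient state i, a_i = sum_j P(i->j) * a_j:
  a_S1 = 1/8*a_S0 + 1/16*a_S1 + 3/16*a_S2 + 3/16*a_S3 + 5/16*a_S4 + 1/8*a_S5
  a_S2 = 1/8*a_S0 + 3/16*a_S1 + 1/16*a_S2 + 0*a_S3 + 5/16*a_S4 + 5/16*a_S5
  a_S3 = 7/16*a_S0 + 3/16*a_S1 + 1/8*a_S2 + 1/16*a_S3 + 1/8*a_S4 + 1/16*a_S5
  a_S4 = 1/8*a_S0 + 5/8*a_S1 + 0*a_S2 + 0*a_S3 + 3/16*a_S4 + 1/16*a_S5

Substituting a_S0 = 1 and a_S5 = 0, rearrange to (I - Q) a = r where r[i] = P(i -> S0):
  [15/16, -3/16, -3/16, -5/16] . (a_S1, a_S2, a_S3, a_S4) = 1/8
  [-3/16, 15/16, 0, -5/16] . (a_S1, a_S2, a_S3, a_S4) = 1/8
  [-3/16, -1/8, 15/16, -1/8] . (a_S1, a_S2, a_S3, a_S4) = 7/16
  [-5/8, 0, 0, 13/16] . (a_S1, a_S2, a_S3, a_S4) = 1/8

Solving yields:
  a_S1 = 4737/8477
  a_S2 = 3727/8477
  a_S3 = 6060/8477
  a_S4 = 4948/8477

Starting state is S1, so the absorption probability is a_S1 = 4737/8477.

Answer: 4737/8477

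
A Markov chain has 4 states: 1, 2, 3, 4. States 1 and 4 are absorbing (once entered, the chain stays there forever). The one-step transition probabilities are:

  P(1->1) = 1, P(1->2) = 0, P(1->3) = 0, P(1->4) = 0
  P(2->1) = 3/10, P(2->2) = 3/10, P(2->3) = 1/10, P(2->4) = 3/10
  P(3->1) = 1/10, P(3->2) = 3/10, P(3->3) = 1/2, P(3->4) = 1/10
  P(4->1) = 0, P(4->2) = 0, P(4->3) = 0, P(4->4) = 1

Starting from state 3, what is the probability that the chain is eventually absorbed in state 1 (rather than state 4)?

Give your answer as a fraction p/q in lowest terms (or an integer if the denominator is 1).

Let a_i = P(absorbed in 1 | start in state i).
Boundary conditions: a_1 = 1, a_4 = 0.
For each transient state i, a_i = sum_j P(i->j) * a_j:
  a_2 = 3/10*a_1 + 3/10*a_2 + 1/10*a_3 + 3/10*a_4
  a_3 = 1/10*a_1 + 3/10*a_2 + 1/2*a_3 + 1/10*a_4

Substituting a_1 = 1 and a_4 = 0, rearrange to (I - Q) a = r where r[i] = P(i -> 1):
  [7/10, -1/10] . (a_2, a_3) = 3/10
  [-3/10, 1/2] . (a_2, a_3) = 1/10

Solving yields:
  a_2 = 1/2
  a_3 = 1/2

Starting state is 3, so the absorption probability is a_3 = 1/2.

Answer: 1/2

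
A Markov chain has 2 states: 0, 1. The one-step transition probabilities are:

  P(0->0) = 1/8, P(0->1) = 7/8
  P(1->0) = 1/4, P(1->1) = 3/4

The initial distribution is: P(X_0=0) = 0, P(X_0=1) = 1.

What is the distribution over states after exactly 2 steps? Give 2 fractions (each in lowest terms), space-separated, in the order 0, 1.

Propagating the distribution step by step (d_{t+1} = d_t * P):
d_0 = (0=0, 1=1)
  d_1[0] = 0*1/8 + 1*1/4 = 1/4
  d_1[1] = 0*7/8 + 1*3/4 = 3/4
d_1 = (0=1/4, 1=3/4)
  d_2[0] = 1/4*1/8 + 3/4*1/4 = 7/32
  d_2[1] = 1/4*7/8 + 3/4*3/4 = 25/32
d_2 = (0=7/32, 1=25/32)

Answer: 7/32 25/32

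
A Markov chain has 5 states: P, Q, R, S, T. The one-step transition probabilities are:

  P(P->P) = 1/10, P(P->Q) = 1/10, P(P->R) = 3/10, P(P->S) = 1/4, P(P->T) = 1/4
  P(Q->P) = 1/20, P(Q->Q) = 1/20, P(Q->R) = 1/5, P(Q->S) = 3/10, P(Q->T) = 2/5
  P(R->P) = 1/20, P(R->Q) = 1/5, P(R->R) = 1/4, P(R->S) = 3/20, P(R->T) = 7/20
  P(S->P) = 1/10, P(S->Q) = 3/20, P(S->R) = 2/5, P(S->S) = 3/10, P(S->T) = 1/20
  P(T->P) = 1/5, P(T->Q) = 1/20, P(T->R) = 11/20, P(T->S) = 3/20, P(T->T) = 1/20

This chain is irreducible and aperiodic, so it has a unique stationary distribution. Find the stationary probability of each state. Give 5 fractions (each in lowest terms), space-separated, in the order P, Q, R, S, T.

Answer: 1016/10353 63/493 511/1479 2180/10353 2257/10353

Derivation:
The stationary distribution satisfies pi = pi * P, i.e.:
  pi_P = 1/10*pi_P + 1/20*pi_Q + 1/20*pi_R + 1/10*pi_S + 1/5*pi_T
  pi_Q = 1/10*pi_P + 1/20*pi_Q + 1/5*pi_R + 3/20*pi_S + 1/20*pi_T
  pi_R = 3/10*pi_P + 1/5*pi_Q + 1/4*pi_R + 2/5*pi_S + 11/20*pi_T
  pi_S = 1/4*pi_P + 3/10*pi_Q + 3/20*pi_R + 3/10*pi_S + 3/20*pi_T
  pi_T = 1/4*pi_P + 2/5*pi_Q + 7/20*pi_R + 1/20*pi_S + 1/20*pi_T
with normalization: pi_P + pi_Q + pi_R + pi_S + pi_T = 1.

Using the first 4 balance equations plus normalization, the linear system A*pi = b is:
  [-9/10, 1/20, 1/20, 1/10, 1/5] . pi = 0
  [1/10, -19/20, 1/5, 3/20, 1/20] . pi = 0
  [3/10, 1/5, -3/4, 2/5, 11/20] . pi = 0
  [1/4, 3/10, 3/20, -7/10, 3/20] . pi = 0
  [1, 1, 1, 1, 1] . pi = 1

Solving yields:
  pi_P = 1016/10353
  pi_Q = 63/493
  pi_R = 511/1479
  pi_S = 2180/10353
  pi_T = 2257/10353

Verification (pi * P):
  1016/10353*1/10 + 63/493*1/20 + 511/1479*1/20 + 2180/10353*1/10 + 2257/10353*1/5 = 1016/10353 = pi_P  (ok)
  1016/10353*1/10 + 63/493*1/20 + 511/1479*1/5 + 2180/10353*3/20 + 2257/10353*1/20 = 63/493 = pi_Q  (ok)
  1016/10353*3/10 + 63/493*1/5 + 511/1479*1/4 + 2180/10353*2/5 + 2257/10353*11/20 = 511/1479 = pi_R  (ok)
  1016/10353*1/4 + 63/493*3/10 + 511/1479*3/20 + 2180/10353*3/10 + 2257/10353*3/20 = 2180/10353 = pi_S  (ok)
  1016/10353*1/4 + 63/493*2/5 + 511/1479*7/20 + 2180/10353*1/20 + 2257/10353*1/20 = 2257/10353 = pi_T  (ok)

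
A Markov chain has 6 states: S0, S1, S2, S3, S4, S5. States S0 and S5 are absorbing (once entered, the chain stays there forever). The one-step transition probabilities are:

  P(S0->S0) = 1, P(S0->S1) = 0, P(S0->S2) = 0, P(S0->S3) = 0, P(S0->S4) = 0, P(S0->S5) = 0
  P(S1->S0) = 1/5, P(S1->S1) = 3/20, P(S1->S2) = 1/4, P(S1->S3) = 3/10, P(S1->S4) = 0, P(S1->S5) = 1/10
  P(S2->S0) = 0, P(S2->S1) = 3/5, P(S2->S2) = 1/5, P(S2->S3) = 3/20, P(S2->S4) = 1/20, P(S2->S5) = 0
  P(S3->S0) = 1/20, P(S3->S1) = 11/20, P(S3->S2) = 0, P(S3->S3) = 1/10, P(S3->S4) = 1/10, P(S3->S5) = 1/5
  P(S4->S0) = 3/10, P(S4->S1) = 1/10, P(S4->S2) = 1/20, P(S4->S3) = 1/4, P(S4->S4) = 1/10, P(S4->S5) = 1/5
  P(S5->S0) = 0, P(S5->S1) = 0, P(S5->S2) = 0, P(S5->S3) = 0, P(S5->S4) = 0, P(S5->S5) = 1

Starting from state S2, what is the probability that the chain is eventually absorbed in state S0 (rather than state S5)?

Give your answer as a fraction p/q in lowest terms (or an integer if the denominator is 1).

Let a_i = P(absorbed in S0 | start in state i).
Boundary conditions: a_S0 = 1, a_S5 = 0.
For each transient state i, a_i = sum_j P(i->j) * a_j:
  a_S1 = 1/5*a_S0 + 3/20*a_S1 + 1/4*a_S2 + 3/10*a_S3 + 0*a_S4 + 1/10*a_S5
  a_S2 = 0*a_S0 + 3/5*a_S1 + 1/5*a_S2 + 3/20*a_S3 + 1/20*a_S4 + 0*a_S5
  a_S3 = 1/20*a_S0 + 11/20*a_S1 + 0*a_S2 + 1/10*a_S3 + 1/10*a_S4 + 1/5*a_S5
  a_S4 = 3/10*a_S0 + 1/10*a_S1 + 1/20*a_S2 + 1/4*a_S3 + 1/10*a_S4 + 1/5*a_S5

Substituting a_S0 = 1 and a_S5 = 0, rearrange to (I - Q) a = r where r[i] = P(i -> S0):
  [17/20, -1/4, -3/10, 0] . (a_S1, a_S2, a_S3, a_S4) = 1/5
  [-3/5, 4/5, -3/20, -1/20] . (a_S1, a_S2, a_S3, a_S4) = 0
  [-11/20, 0, 9/10, -1/10] . (a_S1, a_S2, a_S3, a_S4) = 1/20
  [-1/10, -1/20, -1/4, 9/10] . (a_S1, a_S2, a_S3, a_S4) = 3/10

Solving yields:
  a_S1 = 23889/43205
  a_S2 = 23087/43205
  a_S3 = 19643/43205
  a_S4 = 4759/8641

Starting state is S2, so the absorption probability is a_S2 = 23087/43205.

Answer: 23087/43205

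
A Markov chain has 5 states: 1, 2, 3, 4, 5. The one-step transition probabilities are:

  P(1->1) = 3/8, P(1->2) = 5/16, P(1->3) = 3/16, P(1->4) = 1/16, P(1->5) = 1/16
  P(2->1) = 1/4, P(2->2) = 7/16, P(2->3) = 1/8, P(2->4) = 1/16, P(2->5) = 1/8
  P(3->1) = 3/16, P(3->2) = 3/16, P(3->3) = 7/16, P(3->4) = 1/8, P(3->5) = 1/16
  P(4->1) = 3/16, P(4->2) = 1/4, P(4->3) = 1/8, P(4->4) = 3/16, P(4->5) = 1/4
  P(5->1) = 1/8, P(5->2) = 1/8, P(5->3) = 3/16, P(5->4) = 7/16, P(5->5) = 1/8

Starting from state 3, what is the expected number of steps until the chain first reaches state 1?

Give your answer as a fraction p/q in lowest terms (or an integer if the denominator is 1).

Answer: 40672/7979

Derivation:
Let h_i = expected steps to first reach 1 from state i.
Boundary: h_1 = 0.
First-step equations for the other states:
  h_2 = 1 + 1/4*h_1 + 7/16*h_2 + 1/8*h_3 + 1/16*h_4 + 1/8*h_5
  h_3 = 1 + 3/16*h_1 + 3/16*h_2 + 7/16*h_3 + 1/8*h_4 + 1/16*h_5
  h_4 = 1 + 3/16*h_1 + 1/4*h_2 + 1/8*h_3 + 3/16*h_4 + 1/4*h_5
  h_5 = 1 + 1/8*h_1 + 1/8*h_2 + 3/16*h_3 + 7/16*h_4 + 1/8*h_5

Substituting h_1 = 0 and rearranging gives the linear system (I - Q) h = 1:
  [9/16, -1/8, -1/16, -1/8] . (h_2, h_3, h_4, h_5) = 1
  [-3/16, 9/16, -1/8, -1/16] . (h_2, h_3, h_4, h_5) = 1
  [-1/4, -1/8, 13/16, -1/4] . (h_2, h_3, h_4, h_5) = 1
  [-1/8, -3/16, -7/16, 7/8] . (h_2, h_3, h_4, h_5) = 1

Solving yields:
  h_2 = 37504/7979
  h_3 = 40672/7979
  h_4 = 41072/7979
  h_5 = 43728/7979

Starting state is 3, so the expected hitting time is h_3 = 40672/7979.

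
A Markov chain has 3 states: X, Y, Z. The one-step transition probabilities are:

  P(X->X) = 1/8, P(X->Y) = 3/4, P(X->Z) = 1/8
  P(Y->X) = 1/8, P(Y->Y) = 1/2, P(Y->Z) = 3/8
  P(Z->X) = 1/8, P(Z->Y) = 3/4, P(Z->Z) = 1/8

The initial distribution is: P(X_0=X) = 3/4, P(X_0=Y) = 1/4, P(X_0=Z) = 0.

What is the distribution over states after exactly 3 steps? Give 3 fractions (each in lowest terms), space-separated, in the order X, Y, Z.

Propagating the distribution step by step (d_{t+1} = d_t * P):
d_0 = (X=3/4, Y=1/4, Z=0)
  d_1[X] = 3/4*1/8 + 1/4*1/8 + 0*1/8 = 1/8
  d_1[Y] = 3/4*3/4 + 1/4*1/2 + 0*3/4 = 11/16
  d_1[Z] = 3/4*1/8 + 1/4*3/8 + 0*1/8 = 3/16
d_1 = (X=1/8, Y=11/16, Z=3/16)
  d_2[X] = 1/8*1/8 + 11/16*1/8 + 3/16*1/8 = 1/8
  d_2[Y] = 1/8*3/4 + 11/16*1/2 + 3/16*3/4 = 37/64
  d_2[Z] = 1/8*1/8 + 11/16*3/8 + 3/16*1/8 = 19/64
d_2 = (X=1/8, Y=37/64, Z=19/64)
  d_3[X] = 1/8*1/8 + 37/64*1/8 + 19/64*1/8 = 1/8
  d_3[Y] = 1/8*3/4 + 37/64*1/2 + 19/64*3/4 = 155/256
  d_3[Z] = 1/8*1/8 + 37/64*3/8 + 19/64*1/8 = 69/256
d_3 = (X=1/8, Y=155/256, Z=69/256)

Answer: 1/8 155/256 69/256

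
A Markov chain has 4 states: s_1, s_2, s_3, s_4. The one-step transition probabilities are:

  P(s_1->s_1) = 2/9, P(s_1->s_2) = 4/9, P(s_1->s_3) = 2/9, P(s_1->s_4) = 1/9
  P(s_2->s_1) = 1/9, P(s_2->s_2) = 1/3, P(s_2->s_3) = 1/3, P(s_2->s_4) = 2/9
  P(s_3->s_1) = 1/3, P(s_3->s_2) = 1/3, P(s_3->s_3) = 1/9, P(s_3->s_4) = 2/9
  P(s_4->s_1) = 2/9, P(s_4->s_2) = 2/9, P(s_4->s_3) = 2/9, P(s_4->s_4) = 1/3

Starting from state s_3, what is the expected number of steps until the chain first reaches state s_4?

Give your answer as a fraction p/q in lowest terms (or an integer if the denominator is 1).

Let h_i = expected steps to first reach s_4 from state i.
Boundary: h_s_4 = 0.
First-step equations for the other states:
  h_s_1 = 1 + 2/9*h_s_1 + 4/9*h_s_2 + 2/9*h_s_3 + 1/9*h_s_4
  h_s_2 = 1 + 1/9*h_s_1 + 1/3*h_s_2 + 1/3*h_s_3 + 2/9*h_s_4
  h_s_3 = 1 + 1/3*h_s_1 + 1/3*h_s_2 + 1/9*h_s_3 + 2/9*h_s_4

Substituting h_s_4 = 0 and rearranging gives the linear system (I - Q) h = 1:
  [7/9, -4/9, -2/9] . (h_s_1, h_s_2, h_s_3) = 1
  [-1/9, 2/3, -1/3] . (h_s_1, h_s_2, h_s_3) = 1
  [-1/3, -1/3, 8/9] . (h_s_1, h_s_2, h_s_3) = 1

Solving yields:
  h_s_1 = 909/163
  h_s_2 = 810/163
  h_s_3 = 828/163

Starting state is s_3, so the expected hitting time is h_s_3 = 828/163.

Answer: 828/163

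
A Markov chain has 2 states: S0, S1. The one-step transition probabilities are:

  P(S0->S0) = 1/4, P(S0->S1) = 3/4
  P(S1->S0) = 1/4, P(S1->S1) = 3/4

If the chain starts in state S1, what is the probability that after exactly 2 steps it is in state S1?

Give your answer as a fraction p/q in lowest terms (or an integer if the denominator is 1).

Answer: 3/4

Derivation:
Computing P^2 by repeated multiplication:
P^1 =
  S0: [1/4, 3/4]
  S1: [1/4, 3/4]
P^2 =
  S0: [1/4, 3/4]
  S1: [1/4, 3/4]

(P^2)[S1 -> S1] = 3/4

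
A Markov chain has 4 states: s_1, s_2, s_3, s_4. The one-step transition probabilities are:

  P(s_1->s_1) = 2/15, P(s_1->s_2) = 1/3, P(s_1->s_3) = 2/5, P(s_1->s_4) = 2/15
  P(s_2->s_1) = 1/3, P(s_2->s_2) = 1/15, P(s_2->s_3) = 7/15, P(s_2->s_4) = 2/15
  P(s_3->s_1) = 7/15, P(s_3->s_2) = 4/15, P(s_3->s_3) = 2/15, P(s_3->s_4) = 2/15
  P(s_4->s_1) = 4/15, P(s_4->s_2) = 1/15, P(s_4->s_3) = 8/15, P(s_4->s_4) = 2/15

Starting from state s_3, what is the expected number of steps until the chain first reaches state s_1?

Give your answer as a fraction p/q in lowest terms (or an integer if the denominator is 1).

Let h_i = expected steps to first reach s_1 from state i.
Boundary: h_s_1 = 0.
First-step equations for the other states:
  h_s_2 = 1 + 1/3*h_s_1 + 1/15*h_s_2 + 7/15*h_s_3 + 2/15*h_s_4
  h_s_3 = 1 + 7/15*h_s_1 + 4/15*h_s_2 + 2/15*h_s_3 + 2/15*h_s_4
  h_s_4 = 1 + 4/15*h_s_1 + 1/15*h_s_2 + 8/15*h_s_3 + 2/15*h_s_4

Substituting h_s_1 = 0 and rearranging gives the linear system (I - Q) h = 1:
  [14/15, -7/15, -2/15] . (h_s_2, h_s_3, h_s_4) = 1
  [-4/15, 13/15, -2/15] . (h_s_2, h_s_3, h_s_4) = 1
  [-1/15, -8/15, 13/15] . (h_s_2, h_s_3, h_s_4) = 1

Solving yields:
  h_s_2 = 250/93
  h_s_3 = 75/31
  h_s_4 = 265/93

Starting state is s_3, so the expected hitting time is h_s_3 = 75/31.

Answer: 75/31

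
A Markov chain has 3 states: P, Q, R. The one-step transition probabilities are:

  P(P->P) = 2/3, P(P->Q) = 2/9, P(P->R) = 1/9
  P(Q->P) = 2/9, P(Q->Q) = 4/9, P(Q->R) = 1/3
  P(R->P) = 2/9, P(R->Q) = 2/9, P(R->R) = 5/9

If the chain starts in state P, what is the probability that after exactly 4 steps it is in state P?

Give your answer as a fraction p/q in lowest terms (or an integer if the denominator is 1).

Computing P^4 by repeated multiplication:
P^1 =
  P: [2/3, 2/9, 1/9]
  Q: [2/9, 4/9, 1/3]
  R: [2/9, 2/9, 5/9]
P^2 =
  P: [14/27, 22/81, 17/81]
  Q: [26/81, 26/81, 29/81]
  R: [26/81, 22/81, 11/27]
P^3 =
  P: [110/243, 206/729, 193/729]
  Q: [266/729, 214/729, 83/243]
  R: [266/729, 206/729, 257/729]
P^4 =
  P: [926/2187, 1870/6561, 1913/6561]
  Q: [2522/6561, 1886/6561, 2153/6561]
  R: [2522/6561, 1870/6561, 241/729]

(P^4)[P -> P] = 926/2187

Answer: 926/2187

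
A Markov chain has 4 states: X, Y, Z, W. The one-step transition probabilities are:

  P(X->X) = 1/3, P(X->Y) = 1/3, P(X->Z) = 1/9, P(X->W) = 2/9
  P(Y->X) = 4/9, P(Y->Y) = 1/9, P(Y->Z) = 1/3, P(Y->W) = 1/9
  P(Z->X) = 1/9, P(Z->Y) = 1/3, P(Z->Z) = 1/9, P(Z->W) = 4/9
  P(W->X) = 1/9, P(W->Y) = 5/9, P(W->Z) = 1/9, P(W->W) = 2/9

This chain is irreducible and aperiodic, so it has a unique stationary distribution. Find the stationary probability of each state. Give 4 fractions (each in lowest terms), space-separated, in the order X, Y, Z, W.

The stationary distribution satisfies pi = pi * P, i.e.:
  pi_X = 1/3*pi_X + 4/9*pi_Y + 1/9*pi_Z + 1/9*pi_W
  pi_Y = 1/3*pi_X + 1/9*pi_Y + 1/3*pi_Z + 5/9*pi_W
  pi_Z = 1/9*pi_X + 1/3*pi_Y + 1/9*pi_Z + 1/9*pi_W
  pi_W = 2/9*pi_X + 1/9*pi_Y + 4/9*pi_Z + 2/9*pi_W
with normalization: pi_X + pi_Y + pi_Z + pi_W = 1.

Using the first 3 balance equations plus normalization, the linear system A*pi = b is:
  [-2/3, 4/9, 1/9, 1/9] . pi = 0
  [1/3, -8/9, 1/3, 5/9] . pi = 0
  [1/9, 1/3, -8/9, 1/9] . pi = 0
  [1, 1, 1, 1] . pi = 1

Solving yields:
  pi_X = 250/901
  pi_Y = 283/901
  pi_Z = 163/901
  pi_W = 205/901

Verification (pi * P):
  250/901*1/3 + 283/901*4/9 + 163/901*1/9 + 205/901*1/9 = 250/901 = pi_X  (ok)
  250/901*1/3 + 283/901*1/9 + 163/901*1/3 + 205/901*5/9 = 283/901 = pi_Y  (ok)
  250/901*1/9 + 283/901*1/3 + 163/901*1/9 + 205/901*1/9 = 163/901 = pi_Z  (ok)
  250/901*2/9 + 283/901*1/9 + 163/901*4/9 + 205/901*2/9 = 205/901 = pi_W  (ok)

Answer: 250/901 283/901 163/901 205/901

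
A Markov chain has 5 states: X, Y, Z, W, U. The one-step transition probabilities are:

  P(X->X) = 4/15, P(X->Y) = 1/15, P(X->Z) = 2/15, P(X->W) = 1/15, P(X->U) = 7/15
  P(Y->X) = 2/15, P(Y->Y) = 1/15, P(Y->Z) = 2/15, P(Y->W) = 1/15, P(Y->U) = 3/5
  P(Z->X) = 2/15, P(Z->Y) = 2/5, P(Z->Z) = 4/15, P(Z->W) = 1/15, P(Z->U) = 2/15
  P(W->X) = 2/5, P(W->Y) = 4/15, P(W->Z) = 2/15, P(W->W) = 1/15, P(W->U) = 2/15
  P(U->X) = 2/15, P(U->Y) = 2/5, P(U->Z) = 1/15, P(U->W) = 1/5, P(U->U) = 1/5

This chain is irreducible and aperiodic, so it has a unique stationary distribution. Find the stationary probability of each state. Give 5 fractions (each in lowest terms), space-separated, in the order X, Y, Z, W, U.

Answer: 2558/13611 3293/13611 1165/9074 116/1047 231/698

Derivation:
The stationary distribution satisfies pi = pi * P, i.e.:
  pi_X = 4/15*pi_X + 2/15*pi_Y + 2/15*pi_Z + 2/5*pi_W + 2/15*pi_U
  pi_Y = 1/15*pi_X + 1/15*pi_Y + 2/5*pi_Z + 4/15*pi_W + 2/5*pi_U
  pi_Z = 2/15*pi_X + 2/15*pi_Y + 4/15*pi_Z + 2/15*pi_W + 1/15*pi_U
  pi_W = 1/15*pi_X + 1/15*pi_Y + 1/15*pi_Z + 1/15*pi_W + 1/5*pi_U
  pi_U = 7/15*pi_X + 3/5*pi_Y + 2/15*pi_Z + 2/15*pi_W + 1/5*pi_U
with normalization: pi_X + pi_Y + pi_Z + pi_W + pi_U = 1.

Using the first 4 balance equations plus normalization, the linear system A*pi = b is:
  [-11/15, 2/15, 2/15, 2/5, 2/15] . pi = 0
  [1/15, -14/15, 2/5, 4/15, 2/5] . pi = 0
  [2/15, 2/15, -11/15, 2/15, 1/15] . pi = 0
  [1/15, 1/15, 1/15, -14/15, 1/5] . pi = 0
  [1, 1, 1, 1, 1] . pi = 1

Solving yields:
  pi_X = 2558/13611
  pi_Y = 3293/13611
  pi_Z = 1165/9074
  pi_W = 116/1047
  pi_U = 231/698

Verification (pi * P):
  2558/13611*4/15 + 3293/13611*2/15 + 1165/9074*2/15 + 116/1047*2/5 + 231/698*2/15 = 2558/13611 = pi_X  (ok)
  2558/13611*1/15 + 3293/13611*1/15 + 1165/9074*2/5 + 116/1047*4/15 + 231/698*2/5 = 3293/13611 = pi_Y  (ok)
  2558/13611*2/15 + 3293/13611*2/15 + 1165/9074*4/15 + 116/1047*2/15 + 231/698*1/15 = 1165/9074 = pi_Z  (ok)
  2558/13611*1/15 + 3293/13611*1/15 + 1165/9074*1/15 + 116/1047*1/15 + 231/698*1/5 = 116/1047 = pi_W  (ok)
  2558/13611*7/15 + 3293/13611*3/5 + 1165/9074*2/15 + 116/1047*2/15 + 231/698*1/5 = 231/698 = pi_U  (ok)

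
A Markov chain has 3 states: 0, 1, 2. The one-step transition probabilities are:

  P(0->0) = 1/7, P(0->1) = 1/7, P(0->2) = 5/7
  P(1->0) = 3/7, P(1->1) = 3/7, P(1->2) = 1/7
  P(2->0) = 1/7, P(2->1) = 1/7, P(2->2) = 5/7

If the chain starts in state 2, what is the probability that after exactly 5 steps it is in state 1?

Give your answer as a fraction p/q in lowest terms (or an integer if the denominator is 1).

Computing P^5 by repeated multiplication:
P^1 =
  0: [1/7, 1/7, 5/7]
  1: [3/7, 3/7, 1/7]
  2: [1/7, 1/7, 5/7]
P^2 =
  0: [9/49, 9/49, 31/49]
  1: [13/49, 13/49, 23/49]
  2: [9/49, 9/49, 31/49]
P^3 =
  0: [67/343, 67/343, 209/343]
  1: [75/343, 75/343, 193/343]
  2: [67/343, 67/343, 209/343]
P^4 =
  0: [477/2401, 477/2401, 1447/2401]
  1: [493/2401, 493/2401, 1415/2401]
  2: [477/2401, 477/2401, 1447/2401]
P^5 =
  0: [3355/16807, 3355/16807, 10097/16807]
  1: [3387/16807, 3387/16807, 10033/16807]
  2: [3355/16807, 3355/16807, 10097/16807]

(P^5)[2 -> 1] = 3355/16807

Answer: 3355/16807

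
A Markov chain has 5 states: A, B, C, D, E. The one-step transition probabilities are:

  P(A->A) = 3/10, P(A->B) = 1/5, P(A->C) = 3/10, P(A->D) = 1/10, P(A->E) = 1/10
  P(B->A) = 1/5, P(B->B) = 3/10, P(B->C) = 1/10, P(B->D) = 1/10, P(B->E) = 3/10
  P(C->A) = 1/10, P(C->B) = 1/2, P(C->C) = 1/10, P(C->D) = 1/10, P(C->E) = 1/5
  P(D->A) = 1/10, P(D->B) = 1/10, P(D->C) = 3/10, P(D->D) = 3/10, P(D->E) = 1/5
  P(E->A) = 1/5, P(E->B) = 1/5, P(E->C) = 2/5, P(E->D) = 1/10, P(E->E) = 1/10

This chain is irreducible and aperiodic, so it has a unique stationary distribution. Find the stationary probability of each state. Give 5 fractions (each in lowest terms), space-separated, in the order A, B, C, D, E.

Answer: 23/125 211/750 219/1000 1/8 143/750

Derivation:
The stationary distribution satisfies pi = pi * P, i.e.:
  pi_A = 3/10*pi_A + 1/5*pi_B + 1/10*pi_C + 1/10*pi_D + 1/5*pi_E
  pi_B = 1/5*pi_A + 3/10*pi_B + 1/2*pi_C + 1/10*pi_D + 1/5*pi_E
  pi_C = 3/10*pi_A + 1/10*pi_B + 1/10*pi_C + 3/10*pi_D + 2/5*pi_E
  pi_D = 1/10*pi_A + 1/10*pi_B + 1/10*pi_C + 3/10*pi_D + 1/10*pi_E
  pi_E = 1/10*pi_A + 3/10*pi_B + 1/5*pi_C + 1/5*pi_D + 1/10*pi_E
with normalization: pi_A + pi_B + pi_C + pi_D + pi_E = 1.

Using the first 4 balance equations plus normalization, the linear system A*pi = b is:
  [-7/10, 1/5, 1/10, 1/10, 1/5] . pi = 0
  [1/5, -7/10, 1/2, 1/10, 1/5] . pi = 0
  [3/10, 1/10, -9/10, 3/10, 2/5] . pi = 0
  [1/10, 1/10, 1/10, -7/10, 1/10] . pi = 0
  [1, 1, 1, 1, 1] . pi = 1

Solving yields:
  pi_A = 23/125
  pi_B = 211/750
  pi_C = 219/1000
  pi_D = 1/8
  pi_E = 143/750

Verification (pi * P):
  23/125*3/10 + 211/750*1/5 + 219/1000*1/10 + 1/8*1/10 + 143/750*1/5 = 23/125 = pi_A  (ok)
  23/125*1/5 + 211/750*3/10 + 219/1000*1/2 + 1/8*1/10 + 143/750*1/5 = 211/750 = pi_B  (ok)
  23/125*3/10 + 211/750*1/10 + 219/1000*1/10 + 1/8*3/10 + 143/750*2/5 = 219/1000 = pi_C  (ok)
  23/125*1/10 + 211/750*1/10 + 219/1000*1/10 + 1/8*3/10 + 143/750*1/10 = 1/8 = pi_D  (ok)
  23/125*1/10 + 211/750*3/10 + 219/1000*1/5 + 1/8*1/5 + 143/750*1/10 = 143/750 = pi_E  (ok)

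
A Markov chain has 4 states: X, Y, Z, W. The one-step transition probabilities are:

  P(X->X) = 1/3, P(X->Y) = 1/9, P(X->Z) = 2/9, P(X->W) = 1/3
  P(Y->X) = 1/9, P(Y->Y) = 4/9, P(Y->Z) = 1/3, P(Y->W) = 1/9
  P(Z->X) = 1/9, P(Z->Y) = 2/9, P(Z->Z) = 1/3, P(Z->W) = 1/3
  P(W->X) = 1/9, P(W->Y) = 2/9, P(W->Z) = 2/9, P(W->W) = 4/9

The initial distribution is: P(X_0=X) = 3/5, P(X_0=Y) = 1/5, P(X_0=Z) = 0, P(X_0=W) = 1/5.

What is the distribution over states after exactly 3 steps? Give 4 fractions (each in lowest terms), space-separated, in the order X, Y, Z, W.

Answer: 539/3645 937/3645 113/405 128/405

Derivation:
Propagating the distribution step by step (d_{t+1} = d_t * P):
d_0 = (X=3/5, Y=1/5, Z=0, W=1/5)
  d_1[X] = 3/5*1/3 + 1/5*1/9 + 0*1/9 + 1/5*1/9 = 11/45
  d_1[Y] = 3/5*1/9 + 1/5*4/9 + 0*2/9 + 1/5*2/9 = 1/5
  d_1[Z] = 3/5*2/9 + 1/5*1/3 + 0*1/3 + 1/5*2/9 = 11/45
  d_1[W] = 3/5*1/3 + 1/5*1/9 + 0*1/3 + 1/5*4/9 = 14/45
d_1 = (X=11/45, Y=1/5, Z=11/45, W=14/45)
  d_2[X] = 11/45*1/3 + 1/5*1/9 + 11/45*1/9 + 14/45*1/9 = 67/405
  d_2[Y] = 11/45*1/9 + 1/5*4/9 + 11/45*2/9 + 14/45*2/9 = 97/405
  d_2[Z] = 11/45*2/9 + 1/5*1/3 + 11/45*1/3 + 14/45*2/9 = 22/81
  d_2[W] = 11/45*1/3 + 1/5*1/9 + 11/45*1/3 + 14/45*4/9 = 131/405
d_2 = (X=67/405, Y=97/405, Z=22/81, W=131/405)
  d_3[X] = 67/405*1/3 + 97/405*1/9 + 22/81*1/9 + 131/405*1/9 = 539/3645
  d_3[Y] = 67/405*1/9 + 97/405*4/9 + 22/81*2/9 + 131/405*2/9 = 937/3645
  d_3[Z] = 67/405*2/9 + 97/405*1/3 + 22/81*1/3 + 131/405*2/9 = 113/405
  d_3[W] = 67/405*1/3 + 97/405*1/9 + 22/81*1/3 + 131/405*4/9 = 128/405
d_3 = (X=539/3645, Y=937/3645, Z=113/405, W=128/405)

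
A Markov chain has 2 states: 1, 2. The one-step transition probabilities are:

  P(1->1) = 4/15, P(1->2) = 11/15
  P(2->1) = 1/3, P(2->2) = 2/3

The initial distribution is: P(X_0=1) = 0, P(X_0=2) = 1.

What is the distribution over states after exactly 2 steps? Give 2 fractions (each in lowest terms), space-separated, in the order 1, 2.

Propagating the distribution step by step (d_{t+1} = d_t * P):
d_0 = (1=0, 2=1)
  d_1[1] = 0*4/15 + 1*1/3 = 1/3
  d_1[2] = 0*11/15 + 1*2/3 = 2/3
d_1 = (1=1/3, 2=2/3)
  d_2[1] = 1/3*4/15 + 2/3*1/3 = 14/45
  d_2[2] = 1/3*11/15 + 2/3*2/3 = 31/45
d_2 = (1=14/45, 2=31/45)

Answer: 14/45 31/45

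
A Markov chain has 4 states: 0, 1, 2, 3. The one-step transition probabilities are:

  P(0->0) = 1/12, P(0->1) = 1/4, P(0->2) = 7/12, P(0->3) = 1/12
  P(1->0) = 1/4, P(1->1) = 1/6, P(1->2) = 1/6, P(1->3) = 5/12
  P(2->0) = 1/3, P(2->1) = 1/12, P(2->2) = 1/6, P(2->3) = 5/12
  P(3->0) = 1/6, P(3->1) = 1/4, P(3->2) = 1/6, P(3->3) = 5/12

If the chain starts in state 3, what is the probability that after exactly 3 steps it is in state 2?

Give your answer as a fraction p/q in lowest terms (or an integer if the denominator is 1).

Answer: 433/1728

Derivation:
Computing P^3 by repeated multiplication:
P^1 =
  0: [1/12, 1/4, 7/12, 1/12]
  1: [1/4, 1/6, 1/6, 5/12]
  2: [1/3, 1/12, 1/6, 5/12]
  3: [1/6, 1/4, 1/6, 5/12]
P^2 =
  0: [5/18, 19/144, 29/144, 7/18]
  1: [3/16, 5/24, 13/48, 1/3]
  2: [25/144, 31/144, 11/36, 11/36]
  3: [29/144, 29/144, 17/72, 13/36]
P^3 =
  0: [325/1728, 355/1728, 61/216, 35/108]
  1: [41/192, 3/16, 47/192, 17/48]
  2: [191/864, 313/1728, 413/1728, 155/432]
  3: [89/432, 335/1728, 433/1728, 151/432]

(P^3)[3 -> 2] = 433/1728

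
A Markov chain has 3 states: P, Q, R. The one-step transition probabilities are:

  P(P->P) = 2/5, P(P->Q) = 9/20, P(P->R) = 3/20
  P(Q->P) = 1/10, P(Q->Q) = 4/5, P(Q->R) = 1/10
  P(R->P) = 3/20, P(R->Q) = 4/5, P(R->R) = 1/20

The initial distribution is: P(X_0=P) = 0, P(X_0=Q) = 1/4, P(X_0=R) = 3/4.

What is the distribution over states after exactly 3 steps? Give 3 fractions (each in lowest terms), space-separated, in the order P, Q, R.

Answer: 297/2000 23983/32000 653/6400

Derivation:
Propagating the distribution step by step (d_{t+1} = d_t * P):
d_0 = (P=0, Q=1/4, R=3/4)
  d_1[P] = 0*2/5 + 1/4*1/10 + 3/4*3/20 = 11/80
  d_1[Q] = 0*9/20 + 1/4*4/5 + 3/4*4/5 = 4/5
  d_1[R] = 0*3/20 + 1/4*1/10 + 3/4*1/20 = 1/16
d_1 = (P=11/80, Q=4/5, R=1/16)
  d_2[P] = 11/80*2/5 + 4/5*1/10 + 1/16*3/20 = 231/1600
  d_2[Q] = 11/80*9/20 + 4/5*4/5 + 1/16*4/5 = 1203/1600
  d_2[R] = 11/80*3/20 + 4/5*1/10 + 1/16*1/20 = 83/800
d_2 = (P=231/1600, Q=1203/1600, R=83/800)
  d_3[P] = 231/1600*2/5 + 1203/1600*1/10 + 83/800*3/20 = 297/2000
  d_3[Q] = 231/1600*9/20 + 1203/1600*4/5 + 83/800*4/5 = 23983/32000
  d_3[R] = 231/1600*3/20 + 1203/1600*1/10 + 83/800*1/20 = 653/6400
d_3 = (P=297/2000, Q=23983/32000, R=653/6400)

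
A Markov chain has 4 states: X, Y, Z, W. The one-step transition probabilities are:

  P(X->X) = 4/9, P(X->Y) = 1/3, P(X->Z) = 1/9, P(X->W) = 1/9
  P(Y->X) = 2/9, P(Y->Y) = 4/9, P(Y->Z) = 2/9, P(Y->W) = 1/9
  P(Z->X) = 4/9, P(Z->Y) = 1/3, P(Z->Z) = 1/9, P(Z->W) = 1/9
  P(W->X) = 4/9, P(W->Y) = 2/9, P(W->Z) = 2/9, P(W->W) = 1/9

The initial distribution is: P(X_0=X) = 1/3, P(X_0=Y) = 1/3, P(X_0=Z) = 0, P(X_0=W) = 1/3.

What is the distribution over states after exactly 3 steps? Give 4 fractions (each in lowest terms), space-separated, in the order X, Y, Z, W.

Answer: 266/729 263/729 119/729 1/9

Derivation:
Propagating the distribution step by step (d_{t+1} = d_t * P):
d_0 = (X=1/3, Y=1/3, Z=0, W=1/3)
  d_1[X] = 1/3*4/9 + 1/3*2/9 + 0*4/9 + 1/3*4/9 = 10/27
  d_1[Y] = 1/3*1/3 + 1/3*4/9 + 0*1/3 + 1/3*2/9 = 1/3
  d_1[Z] = 1/3*1/9 + 1/3*2/9 + 0*1/9 + 1/3*2/9 = 5/27
  d_1[W] = 1/3*1/9 + 1/3*1/9 + 0*1/9 + 1/3*1/9 = 1/9
d_1 = (X=10/27, Y=1/3, Z=5/27, W=1/9)
  d_2[X] = 10/27*4/9 + 1/3*2/9 + 5/27*4/9 + 1/9*4/9 = 10/27
  d_2[Y] = 10/27*1/3 + 1/3*4/9 + 5/27*1/3 + 1/9*2/9 = 29/81
  d_2[Z] = 10/27*1/9 + 1/3*2/9 + 5/27*1/9 + 1/9*2/9 = 13/81
  d_2[W] = 10/27*1/9 + 1/3*1/9 + 5/27*1/9 + 1/9*1/9 = 1/9
d_2 = (X=10/27, Y=29/81, Z=13/81, W=1/9)
  d_3[X] = 10/27*4/9 + 29/81*2/9 + 13/81*4/9 + 1/9*4/9 = 266/729
  d_3[Y] = 10/27*1/3 + 29/81*4/9 + 13/81*1/3 + 1/9*2/9 = 263/729
  d_3[Z] = 10/27*1/9 + 29/81*2/9 + 13/81*1/9 + 1/9*2/9 = 119/729
  d_3[W] = 10/27*1/9 + 29/81*1/9 + 13/81*1/9 + 1/9*1/9 = 1/9
d_3 = (X=266/729, Y=263/729, Z=119/729, W=1/9)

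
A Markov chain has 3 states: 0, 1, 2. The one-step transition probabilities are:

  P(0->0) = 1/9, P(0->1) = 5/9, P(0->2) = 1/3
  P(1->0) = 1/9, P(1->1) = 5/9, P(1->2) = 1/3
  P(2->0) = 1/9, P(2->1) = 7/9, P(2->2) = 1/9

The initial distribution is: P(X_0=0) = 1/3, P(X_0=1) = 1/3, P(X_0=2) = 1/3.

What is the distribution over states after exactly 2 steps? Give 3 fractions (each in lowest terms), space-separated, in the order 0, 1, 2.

Propagating the distribution step by step (d_{t+1} = d_t * P):
d_0 = (0=1/3, 1=1/3, 2=1/3)
  d_1[0] = 1/3*1/9 + 1/3*1/9 + 1/3*1/9 = 1/9
  d_1[1] = 1/3*5/9 + 1/3*5/9 + 1/3*7/9 = 17/27
  d_1[2] = 1/3*1/3 + 1/3*1/3 + 1/3*1/9 = 7/27
d_1 = (0=1/9, 1=17/27, 2=7/27)
  d_2[0] = 1/9*1/9 + 17/27*1/9 + 7/27*1/9 = 1/9
  d_2[1] = 1/9*5/9 + 17/27*5/9 + 7/27*7/9 = 149/243
  d_2[2] = 1/9*1/3 + 17/27*1/3 + 7/27*1/9 = 67/243
d_2 = (0=1/9, 1=149/243, 2=67/243)

Answer: 1/9 149/243 67/243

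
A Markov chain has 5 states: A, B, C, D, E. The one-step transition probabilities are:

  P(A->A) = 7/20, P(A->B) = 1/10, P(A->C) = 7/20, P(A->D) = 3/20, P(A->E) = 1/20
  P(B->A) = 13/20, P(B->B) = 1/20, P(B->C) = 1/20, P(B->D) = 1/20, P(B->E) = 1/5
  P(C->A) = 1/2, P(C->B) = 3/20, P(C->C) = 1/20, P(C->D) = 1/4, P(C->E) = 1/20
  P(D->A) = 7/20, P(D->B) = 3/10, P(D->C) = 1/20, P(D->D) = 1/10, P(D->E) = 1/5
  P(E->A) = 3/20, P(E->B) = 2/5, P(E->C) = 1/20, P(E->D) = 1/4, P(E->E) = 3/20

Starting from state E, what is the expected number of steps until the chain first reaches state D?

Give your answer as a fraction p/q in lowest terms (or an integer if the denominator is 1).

Answer: 7505/1321

Derivation:
Let h_i = expected steps to first reach D from state i.
Boundary: h_D = 0.
First-step equations for the other states:
  h_A = 1 + 7/20*h_A + 1/10*h_B + 7/20*h_C + 3/20*h_D + 1/20*h_E
  h_B = 1 + 13/20*h_A + 1/20*h_B + 1/20*h_C + 1/20*h_D + 1/5*h_E
  h_C = 1 + 1/2*h_A + 3/20*h_B + 1/20*h_C + 1/4*h_D + 1/20*h_E
  h_E = 1 + 3/20*h_A + 2/5*h_B + 1/20*h_C + 1/4*h_D + 3/20*h_E

Substituting h_D = 0 and rearranging gives the linear system (I - Q) h = 1:
  [13/20, -1/10, -7/20, -1/20] . (h_A, h_B, h_C, h_E) = 1
  [-13/20, 19/20, -1/20, -1/5] . (h_A, h_B, h_C, h_E) = 1
  [-1/2, -3/20, 19/20, -1/20] . (h_A, h_B, h_C, h_E) = 1
  [-3/20, -2/5, -1/20, 17/20] . (h_A, h_B, h_C, h_E) = 1

Solving yields:
  h_A = 7905/1321
  h_B = 8765/1321
  h_C = 7330/1321
  h_E = 7505/1321

Starting state is E, so the expected hitting time is h_E = 7505/1321.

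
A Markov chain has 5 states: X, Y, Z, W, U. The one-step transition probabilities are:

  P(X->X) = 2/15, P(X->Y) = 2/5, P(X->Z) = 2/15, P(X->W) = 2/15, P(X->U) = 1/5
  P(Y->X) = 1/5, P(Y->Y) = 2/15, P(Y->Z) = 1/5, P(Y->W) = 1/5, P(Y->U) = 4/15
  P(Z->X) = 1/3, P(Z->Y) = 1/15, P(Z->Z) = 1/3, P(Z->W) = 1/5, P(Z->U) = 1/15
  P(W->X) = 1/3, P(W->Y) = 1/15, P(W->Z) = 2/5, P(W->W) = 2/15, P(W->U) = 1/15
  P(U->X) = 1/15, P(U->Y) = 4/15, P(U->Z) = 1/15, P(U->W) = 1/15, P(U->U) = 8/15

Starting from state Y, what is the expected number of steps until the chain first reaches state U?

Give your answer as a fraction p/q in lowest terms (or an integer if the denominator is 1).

Let h_i = expected steps to first reach U from state i.
Boundary: h_U = 0.
First-step equations for the other states:
  h_X = 1 + 2/15*h_X + 2/5*h_Y + 2/15*h_Z + 2/15*h_W + 1/5*h_U
  h_Y = 1 + 1/5*h_X + 2/15*h_Y + 1/5*h_Z + 1/5*h_W + 4/15*h_U
  h_Z = 1 + 1/3*h_X + 1/15*h_Y + 1/3*h_Z + 1/5*h_W + 1/15*h_U
  h_W = 1 + 1/3*h_X + 1/15*h_Y + 2/5*h_Z + 2/15*h_W + 1/15*h_U

Substituting h_U = 0 and rearranging gives the linear system (I - Q) h = 1:
  [13/15, -2/5, -2/15, -2/15] . (h_X, h_Y, h_Z, h_W) = 1
  [-1/5, 13/15, -1/5, -1/5] . (h_X, h_Y, h_Z, h_W) = 1
  [-1/3, -1/15, 2/3, -1/5] . (h_X, h_Y, h_Z, h_W) = 1
  [-1/3, -1/15, -2/5, 13/15] . (h_X, h_Y, h_Z, h_W) = 1

Solving yields:
  h_X = 3285/527
  h_Y = 3180/527
  h_Z = 3930/527
  h_W = 3930/527

Starting state is Y, so the expected hitting time is h_Y = 3180/527.

Answer: 3180/527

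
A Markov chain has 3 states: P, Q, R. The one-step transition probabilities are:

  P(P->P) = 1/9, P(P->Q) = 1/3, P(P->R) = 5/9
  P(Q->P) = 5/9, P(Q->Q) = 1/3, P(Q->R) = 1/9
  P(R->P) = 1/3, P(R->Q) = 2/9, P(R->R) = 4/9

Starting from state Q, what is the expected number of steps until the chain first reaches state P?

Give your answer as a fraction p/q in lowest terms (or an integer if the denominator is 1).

Answer: 27/14

Derivation:
Let h_i = expected steps to first reach P from state i.
Boundary: h_P = 0.
First-step equations for the other states:
  h_Q = 1 + 5/9*h_P + 1/3*h_Q + 1/9*h_R
  h_R = 1 + 1/3*h_P + 2/9*h_Q + 4/9*h_R

Substituting h_P = 0 and rearranging gives the linear system (I - Q) h = 1:
  [2/3, -1/9] . (h_Q, h_R) = 1
  [-2/9, 5/9] . (h_Q, h_R) = 1

Solving yields:
  h_Q = 27/14
  h_R = 18/7

Starting state is Q, so the expected hitting time is h_Q = 27/14.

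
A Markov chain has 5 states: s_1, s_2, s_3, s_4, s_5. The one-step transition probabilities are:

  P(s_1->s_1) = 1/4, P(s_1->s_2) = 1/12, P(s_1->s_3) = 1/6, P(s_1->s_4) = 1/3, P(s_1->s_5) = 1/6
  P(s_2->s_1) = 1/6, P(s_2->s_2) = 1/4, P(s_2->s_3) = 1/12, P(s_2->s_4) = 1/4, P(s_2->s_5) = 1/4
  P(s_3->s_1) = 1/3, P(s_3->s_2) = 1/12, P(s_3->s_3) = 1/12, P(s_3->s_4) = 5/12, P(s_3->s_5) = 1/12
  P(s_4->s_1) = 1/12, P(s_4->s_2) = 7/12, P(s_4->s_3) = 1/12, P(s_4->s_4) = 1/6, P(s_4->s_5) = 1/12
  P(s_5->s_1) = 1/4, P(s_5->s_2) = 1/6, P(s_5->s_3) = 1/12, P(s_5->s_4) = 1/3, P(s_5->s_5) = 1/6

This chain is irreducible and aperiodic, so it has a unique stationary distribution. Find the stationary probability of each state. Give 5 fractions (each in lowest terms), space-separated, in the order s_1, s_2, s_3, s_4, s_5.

The stationary distribution satisfies pi = pi * P, i.e.:
  pi_s_1 = 1/4*pi_s_1 + 1/6*pi_s_2 + 1/3*pi_s_3 + 1/12*pi_s_4 + 1/4*pi_s_5
  pi_s_2 = 1/12*pi_s_1 + 1/4*pi_s_2 + 1/12*pi_s_3 + 7/12*pi_s_4 + 1/6*pi_s_5
  pi_s_3 = 1/6*pi_s_1 + 1/12*pi_s_2 + 1/12*pi_s_3 + 1/12*pi_s_4 + 1/12*pi_s_5
  pi_s_4 = 1/3*pi_s_1 + 1/4*pi_s_2 + 5/12*pi_s_3 + 1/6*pi_s_4 + 1/3*pi_s_5
  pi_s_5 = 1/6*pi_s_1 + 1/4*pi_s_2 + 1/12*pi_s_3 + 1/12*pi_s_4 + 1/6*pi_s_5
with normalization: pi_s_1 + pi_s_2 + pi_s_3 + pi_s_4 + pi_s_5 = 1.

Using the first 4 balance equations plus normalization, the linear system A*pi = b is:
  [-3/4, 1/6, 1/3, 1/12, 1/4] . pi = 0
  [1/12, -3/4, 1/12, 7/12, 1/6] . pi = 0
  [1/6, 1/12, -11/12, 1/12, 1/12] . pi = 0
  [1/3, 1/4, 5/12, -5/6, 1/3] . pi = 0
  [1, 1, 1, 1, 1] . pi = 1

Solving yields:
  pi_s_1 = 119/628
  pi_s_2 = 2107/7536
  pi_s_3 = 249/2512
  pi_s_4 = 257/942
  pi_s_5 = 599/3768

Verification (pi * P):
  119/628*1/4 + 2107/7536*1/6 + 249/2512*1/3 + 257/942*1/12 + 599/3768*1/4 = 119/628 = pi_s_1  (ok)
  119/628*1/12 + 2107/7536*1/4 + 249/2512*1/12 + 257/942*7/12 + 599/3768*1/6 = 2107/7536 = pi_s_2  (ok)
  119/628*1/6 + 2107/7536*1/12 + 249/2512*1/12 + 257/942*1/12 + 599/3768*1/12 = 249/2512 = pi_s_3  (ok)
  119/628*1/3 + 2107/7536*1/4 + 249/2512*5/12 + 257/942*1/6 + 599/3768*1/3 = 257/942 = pi_s_4  (ok)
  119/628*1/6 + 2107/7536*1/4 + 249/2512*1/12 + 257/942*1/12 + 599/3768*1/6 = 599/3768 = pi_s_5  (ok)

Answer: 119/628 2107/7536 249/2512 257/942 599/3768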